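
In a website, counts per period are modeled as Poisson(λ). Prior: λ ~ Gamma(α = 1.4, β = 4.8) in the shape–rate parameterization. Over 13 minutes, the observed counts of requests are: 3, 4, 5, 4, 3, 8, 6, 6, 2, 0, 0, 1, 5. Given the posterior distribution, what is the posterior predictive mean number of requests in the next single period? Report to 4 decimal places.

2.7191

With a Gamma(shape α, rate β) prior, the Poisson likelihood is conjugate: the posterior is Gamma(α + ΣXᵢ, β + n).
Sum of counts S = 47 over n = 13 minutes.
Posterior: Gamma(α+S, β+n) = Gamma(1.4+47, 4.8+13) = Gamma(48.4, 17.8).
The predictive distribution for one future period is NegBinom with mean α/β = 2.7191.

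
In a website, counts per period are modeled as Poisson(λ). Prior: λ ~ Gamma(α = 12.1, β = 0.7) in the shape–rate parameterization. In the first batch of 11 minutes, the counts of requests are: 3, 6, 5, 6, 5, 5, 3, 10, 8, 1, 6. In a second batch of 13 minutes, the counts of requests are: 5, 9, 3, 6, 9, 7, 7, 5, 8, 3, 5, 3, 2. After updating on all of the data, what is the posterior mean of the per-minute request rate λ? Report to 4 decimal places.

With a Gamma(shape α, rate β) prior, the Poisson likelihood is conjugate: the posterior is Gamma(α + ΣXᵢ, β + n).
Batch 1: sum of counts S = 58 over n = 11 minutes.
After batch 1: Gamma(α+S, β+n) = Gamma(12.1+58, 0.7+11) = Gamma(70.1, 11.7).
Batch 2: sum of counts S = 72 over n = 13 minutes.
After batch 2: Gamma(α+S, β+n) = Gamma(70.1+72, 11.7+13) = Gamma(142.1, 24.7).
Posterior mean = α/β = 142.1/24.7 = 5.7530.

5.7530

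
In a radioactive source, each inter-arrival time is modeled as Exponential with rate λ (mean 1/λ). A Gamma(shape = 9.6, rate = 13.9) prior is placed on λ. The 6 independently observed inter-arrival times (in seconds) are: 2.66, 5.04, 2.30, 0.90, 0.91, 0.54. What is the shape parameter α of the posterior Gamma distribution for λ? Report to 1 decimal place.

With a Gamma(shape α, rate β) prior on the exponential rate λ, the posterior after n observations with total T = Σxᵢ is Gamma(α+n, β+T).
Sum of observations T = 12.35 seconds; n = 6.
Posterior: Gamma(9.6+6, 13.9+12.35) = Gamma(15.6, 26.25).
Posterior α = 15.6.

15.6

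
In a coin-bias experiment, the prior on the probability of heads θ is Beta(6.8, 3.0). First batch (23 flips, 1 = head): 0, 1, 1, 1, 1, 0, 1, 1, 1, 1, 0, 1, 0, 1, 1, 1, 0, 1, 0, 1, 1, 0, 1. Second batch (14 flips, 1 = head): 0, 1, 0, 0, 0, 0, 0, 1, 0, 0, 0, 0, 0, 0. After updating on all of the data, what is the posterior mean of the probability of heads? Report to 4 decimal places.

0.5299

The Beta prior is conjugate to a Binomial/Bernoulli likelihood; the update adds successes to α and failures to β.
After batch 1: Beta(6.8+16, 3.0+7) = Beta(22.8, 10.0).
After batch 2: Beta(22.8+2, 10.0+12) = Beta(24.8, 22.0).
Posterior mean = α/(α+β) = 24.8/46.8 = 0.5299.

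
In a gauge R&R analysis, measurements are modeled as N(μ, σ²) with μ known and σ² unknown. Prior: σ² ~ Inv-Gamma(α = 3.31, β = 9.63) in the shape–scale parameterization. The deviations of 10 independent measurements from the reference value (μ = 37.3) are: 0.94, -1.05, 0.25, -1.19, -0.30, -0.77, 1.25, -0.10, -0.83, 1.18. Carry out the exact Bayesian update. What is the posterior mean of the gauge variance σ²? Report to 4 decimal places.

1.8510

With known mean μ and an Inverse-Gamma(α, β) prior on σ², the Normal likelihood is conjugate: posterior is Inv-Gamma(α + n/2, β + Σ(xᵢ−μ)²/2).
Σ(xᵢ−μ)² = (0.94)² + (-1.05)² + (0.25)² + (-1.19)² + (-0.30)² + (-0.77)² + (1.25)² + (-0.10)² + (-0.83)² + (1.18)² = 7.8014.
Posterior: Inv-Gamma(3.31 + 10/2, 9.63 + 7.8014/2) = Inv-Gamma(8.31, 13.53070).
E[σ²|data] = β/(α−1) = 13.53070/7.31 = 1.8510.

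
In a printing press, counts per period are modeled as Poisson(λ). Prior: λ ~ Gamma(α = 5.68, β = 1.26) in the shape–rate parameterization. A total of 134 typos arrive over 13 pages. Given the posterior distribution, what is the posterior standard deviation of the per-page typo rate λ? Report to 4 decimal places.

0.8288

With a Gamma(shape α, rate β) prior, the Poisson likelihood is conjugate: the posterior is Gamma(α + ΣXᵢ, β + n).
Posterior: Gamma(α+S, β+n) = Gamma(5.68+134, 1.26+13) = Gamma(139.68, 14.26).
SD = √α/β = √139.68/14.26 = 0.8288.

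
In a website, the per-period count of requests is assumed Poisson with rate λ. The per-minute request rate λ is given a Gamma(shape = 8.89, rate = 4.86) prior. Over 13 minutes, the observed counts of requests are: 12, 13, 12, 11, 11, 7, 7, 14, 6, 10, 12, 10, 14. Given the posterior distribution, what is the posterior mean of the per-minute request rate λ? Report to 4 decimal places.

8.2805

With a Gamma(shape α, rate β) prior, the Poisson likelihood is conjugate: the posterior is Gamma(α + ΣXᵢ, β + n).
Sum of counts S = 139 over n = 13 minutes.
Posterior: Gamma(α+S, β+n) = Gamma(8.89+139, 4.86+13) = Gamma(147.89, 17.86).
Posterior mean = α/β = 147.89/17.86 = 8.2805.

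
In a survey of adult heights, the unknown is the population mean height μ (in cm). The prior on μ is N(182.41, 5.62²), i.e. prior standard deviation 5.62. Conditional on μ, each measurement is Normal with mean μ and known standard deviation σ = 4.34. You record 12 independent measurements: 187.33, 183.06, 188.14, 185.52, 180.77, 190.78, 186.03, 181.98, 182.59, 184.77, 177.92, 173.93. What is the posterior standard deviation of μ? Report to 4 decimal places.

1.2228

For Normal data with known variance σ², a Normal(μ₀, σ₀²) prior on μ is conjugate. Posterior precision = 1/σ₀² + n/σ²; posterior mean is the precision-weighted average of μ₀ and x̄.
σ₀² = 5.62² = 31.5844, σ² = 4.34² = 18.8356; σ² + n·σ₀² = 18.8356 + 12·31.5844 = 397.8484.
Posterior precision = 1/σ₀² + n/σ² = 1/31.5844 + 12/18.8356 = (σ² + n·σ₀²)/(σ₀²σ²) = 397.8484/(31.5844·18.8356); posterior variance σₙ² = σ₀²σ²/(σ² + n·σ₀²) = 31.5844·18.8356/397.8484 = 1.495321.
Posterior SD = √σₙ² = √(31.5844·18.8356/397.8484) = 1.2228.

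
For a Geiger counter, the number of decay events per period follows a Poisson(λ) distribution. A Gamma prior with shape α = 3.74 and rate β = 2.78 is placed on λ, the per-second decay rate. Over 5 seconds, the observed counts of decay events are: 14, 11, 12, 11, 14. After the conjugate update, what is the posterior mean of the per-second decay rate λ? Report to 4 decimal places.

With a Gamma(shape α, rate β) prior, the Poisson likelihood is conjugate: the posterior is Gamma(α + ΣXᵢ, β + n).
Sum of counts S = 62 over n = 5 seconds.
Posterior: Gamma(α+S, β+n) = Gamma(3.74+62, 2.78+5) = Gamma(65.74, 7.78).
Posterior mean = α/β = 65.74/7.78 = 8.4499.

8.4499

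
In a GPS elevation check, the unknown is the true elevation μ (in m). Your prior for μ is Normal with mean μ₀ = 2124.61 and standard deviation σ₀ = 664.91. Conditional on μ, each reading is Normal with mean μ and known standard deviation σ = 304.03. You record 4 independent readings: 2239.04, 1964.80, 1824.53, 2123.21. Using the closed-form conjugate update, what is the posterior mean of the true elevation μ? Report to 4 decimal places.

For Normal data with known variance σ², a Normal(μ₀, σ₀²) prior on μ is conjugate. Posterior precision = 1/σ₀² + n/σ²; posterior mean is the precision-weighted average of μ₀ and x̄.
Σxᵢ = 2239.04 + 1964.80 + 1824.53 + 2123.21 = 8151.58, so n·x̄ = 8151.58.
σ₀² = 664.91² = 442105.3081, σ² = 304.03² = 92434.2409; σ² + n·σ₀² = 92434.2409 + 4·442105.3081 = 1860855.4733.
Posterior mean = (μ₀/σ₀² + n·x̄/σ²)/(1/σ₀² + n/σ²) = (σ²·μ₀ + σ₀²·n·x̄)/(σ² + n·σ₀²) = (92434.2409·2124.61 + 442105.3081·8151.58)/1860855.4733 = 3800243499.960347/1860855.4733 = 2042.2024.

2042.2024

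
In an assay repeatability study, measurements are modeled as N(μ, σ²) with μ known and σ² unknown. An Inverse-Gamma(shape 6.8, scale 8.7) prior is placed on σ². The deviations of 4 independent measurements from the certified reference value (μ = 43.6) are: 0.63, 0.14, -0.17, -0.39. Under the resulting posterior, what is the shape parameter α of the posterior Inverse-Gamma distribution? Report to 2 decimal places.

8.80

With known mean μ and an Inverse-Gamma(α, β) prior on σ², the Normal likelihood is conjugate: posterior is Inv-Gamma(α + n/2, β + Σ(xᵢ−μ)²/2).
Σ(xᵢ−μ)² = (0.63)² + (0.14)² + (-0.17)² + (-0.39)² = 0.5975.
Posterior: Inv-Gamma(6.8 + 4/2, 8.7 + 0.5975/2) = Inv-Gamma(8.80, 8.99875).
Posterior α = 8.80.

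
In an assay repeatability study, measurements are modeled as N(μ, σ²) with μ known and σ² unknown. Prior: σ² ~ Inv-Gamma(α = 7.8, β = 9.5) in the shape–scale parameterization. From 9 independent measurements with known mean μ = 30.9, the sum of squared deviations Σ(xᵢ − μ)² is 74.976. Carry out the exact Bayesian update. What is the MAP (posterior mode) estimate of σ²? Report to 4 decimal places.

3.5329

With known mean μ and an Inverse-Gamma(α, β) prior on σ², the Normal likelihood is conjugate: posterior is Inv-Gamma(α + n/2, β + Σ(xᵢ−μ)²/2).
Posterior: Inv-Gamma(7.8 + 9/2, 9.5 + 74.976/2) = Inv-Gamma(12.30, 46.9880).
Mode = β/(α+1) = 46.9880/13.30 = 3.5329.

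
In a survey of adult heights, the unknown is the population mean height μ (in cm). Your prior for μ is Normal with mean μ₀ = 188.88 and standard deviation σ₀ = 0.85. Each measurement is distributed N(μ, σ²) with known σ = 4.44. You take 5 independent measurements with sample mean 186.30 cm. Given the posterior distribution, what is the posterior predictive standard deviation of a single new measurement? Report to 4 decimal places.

4.5082

For Normal data with known variance σ², a Normal(μ₀, σ₀²) prior on μ is conjugate. Posterior precision = 1/σ₀² + n/σ²; posterior mean is the precision-weighted average of μ₀ and x̄.
σ₀² = 0.85² = 0.7225, σ² = 4.44² = 19.7136; σ² + n·σ₀² = 19.7136 + 5·0.7225 = 23.3261.
Posterior precision = 1/σ₀² + n/σ² = 1/0.7225 + 5/19.7136 = (σ² + n·σ₀²)/(σ₀²σ²) = 23.3261/(0.7225·19.7136); posterior variance σₙ² = σ₀²σ²/(σ² + n·σ₀²) = 0.7225·19.7136/23.3261 = 0.610607.
Predictive variance for one new observation = σₙ² + σ² = 0.7225·19.7136/23.3261 + 19.7136 = σ²·(σ₀² + 23.3261)/23.3261 = 19.7136·24.0486/23.3261 = 20.324207; SD = √(19.7136·24.0486/23.3261) = 4.5082.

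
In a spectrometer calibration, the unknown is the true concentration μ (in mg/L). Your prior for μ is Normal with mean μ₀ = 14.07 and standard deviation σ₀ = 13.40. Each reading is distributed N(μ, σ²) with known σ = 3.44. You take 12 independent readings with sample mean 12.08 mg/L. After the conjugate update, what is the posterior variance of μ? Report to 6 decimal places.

0.980747

For Normal data with known variance σ², a Normal(μ₀, σ₀²) prior on μ is conjugate. Posterior precision = 1/σ₀² + n/σ²; posterior mean is the precision-weighted average of μ₀ and x̄.
σ₀² = 13.40² = 179.56, σ² = 3.44² = 11.8336; σ² + n·σ₀² = 11.8336 + 12·179.56 = 2166.5536.
Posterior precision = 1/σ₀² + n/σ² = 1/179.56 + 12/11.8336 = (σ² + n·σ₀²)/(σ₀²σ²) = 2166.5536/(179.56·11.8336); posterior variance σₙ² = σ₀²σ²/(σ² + n·σ₀²) = 179.56·11.8336/2166.5536 = 0.980747.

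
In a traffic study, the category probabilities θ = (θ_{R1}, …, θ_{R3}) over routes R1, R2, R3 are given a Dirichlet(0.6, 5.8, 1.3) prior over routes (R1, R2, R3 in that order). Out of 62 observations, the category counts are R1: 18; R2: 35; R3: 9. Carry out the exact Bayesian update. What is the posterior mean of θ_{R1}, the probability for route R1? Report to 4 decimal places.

0.2669

The Dirichlet prior is conjugate to the Multinomial likelihood: each posterior αⱼ = prior αⱼ + observed count nⱼ.
Posterior concentration: (18.6, 40.8, 10.3), total = 69.7.
E[θ_{R1}|data] = α_{R1}/Σα = 18.6/69.7 = 0.2669.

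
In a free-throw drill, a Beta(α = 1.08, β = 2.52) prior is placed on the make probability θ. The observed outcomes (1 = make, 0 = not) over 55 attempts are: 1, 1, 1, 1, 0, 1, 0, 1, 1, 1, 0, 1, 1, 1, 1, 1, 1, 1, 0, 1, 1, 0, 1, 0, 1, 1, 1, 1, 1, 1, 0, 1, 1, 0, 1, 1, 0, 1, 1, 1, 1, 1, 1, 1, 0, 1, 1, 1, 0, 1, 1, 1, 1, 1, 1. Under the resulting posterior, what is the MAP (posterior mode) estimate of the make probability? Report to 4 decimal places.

The Beta prior is conjugate to a Binomial/Bernoulli likelihood; the update adds successes to α and failures to β.
Posterior: Beta(α+k, β+n−k) = Beta(1.08+44, 2.52+11) = Beta(45.08, 13.52).
Mode of Beta(a,b) for a,b>1 is (a−1)/(a+b−2) = 44.08/56.60 = 0.7788.

0.7788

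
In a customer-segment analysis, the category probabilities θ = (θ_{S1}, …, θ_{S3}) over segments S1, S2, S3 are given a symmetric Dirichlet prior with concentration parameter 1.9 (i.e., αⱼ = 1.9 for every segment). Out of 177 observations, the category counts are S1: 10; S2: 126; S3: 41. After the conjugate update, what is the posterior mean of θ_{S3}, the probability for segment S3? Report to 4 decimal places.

0.2348

The Dirichlet prior is conjugate to the Multinomial likelihood: each posterior αⱼ = prior αⱼ + observed count nⱼ.
Posterior concentration: (11.9, 127.9, 42.9), total = 182.7.
E[θ_{S3}|data] = α_{S3}/Σα = 42.9/182.7 = 0.2348.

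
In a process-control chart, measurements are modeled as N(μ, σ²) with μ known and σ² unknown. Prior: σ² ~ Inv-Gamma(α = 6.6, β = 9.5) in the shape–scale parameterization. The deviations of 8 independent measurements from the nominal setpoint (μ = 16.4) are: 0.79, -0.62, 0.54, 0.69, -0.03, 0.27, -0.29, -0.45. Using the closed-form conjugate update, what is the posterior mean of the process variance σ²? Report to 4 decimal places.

1.1009

With known mean μ and an Inverse-Gamma(α, β) prior on σ², the Normal likelihood is conjugate: posterior is Inv-Gamma(α + n/2, β + Σ(xᵢ−μ)²/2).
Σ(xᵢ−μ)² = (0.79)² + (-0.62)² + (0.54)² + (0.69)² + (-0.03)² + (0.27)² + (-0.29)² + (-0.45)² = 2.1366.
Posterior: Inv-Gamma(6.6 + 8/2, 9.5 + 2.1366/2) = Inv-Gamma(10.60, 10.56830).
E[σ²|data] = β/(α−1) = 10.56830/9.60 = 1.1009.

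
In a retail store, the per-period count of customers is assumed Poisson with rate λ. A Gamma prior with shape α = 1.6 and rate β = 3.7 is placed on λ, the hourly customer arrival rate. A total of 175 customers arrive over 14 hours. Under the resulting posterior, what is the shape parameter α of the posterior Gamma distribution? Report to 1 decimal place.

176.6

With a Gamma(shape α, rate β) prior, the Poisson likelihood is conjugate: the posterior is Gamma(α + ΣXᵢ, β + n).
Posterior: Gamma(α+S, β+n) = Gamma(1.6+175, 3.7+14) = Gamma(176.6, 17.7).
Posterior α = 176.6.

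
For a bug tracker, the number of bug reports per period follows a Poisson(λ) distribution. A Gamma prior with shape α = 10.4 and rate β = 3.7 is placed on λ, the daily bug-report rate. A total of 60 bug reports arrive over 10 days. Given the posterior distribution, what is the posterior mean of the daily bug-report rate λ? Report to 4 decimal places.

5.1387

With a Gamma(shape α, rate β) prior, the Poisson likelihood is conjugate: the posterior is Gamma(α + ΣXᵢ, β + n).
Posterior: Gamma(α+S, β+n) = Gamma(10.4+60, 3.7+10) = Gamma(70.4, 13.7).
Posterior mean = α/β = 70.4/13.7 = 5.1387.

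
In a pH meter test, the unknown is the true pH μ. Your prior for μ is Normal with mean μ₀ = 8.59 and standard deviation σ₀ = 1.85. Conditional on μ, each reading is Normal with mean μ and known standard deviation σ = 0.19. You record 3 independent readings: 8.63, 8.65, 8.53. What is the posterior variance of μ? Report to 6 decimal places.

0.011991

For Normal data with known variance σ², a Normal(μ₀, σ₀²) prior on μ is conjugate. Posterior precision = 1/σ₀² + n/σ²; posterior mean is the precision-weighted average of μ₀ and x̄.
σ₀² = 1.85² = 3.4225, σ² = 0.19² = 0.0361; σ² + n·σ₀² = 0.0361 + 3·3.4225 = 10.3036.
Posterior precision = 1/σ₀² + n/σ² = 1/3.4225 + 3/0.0361 = (σ² + n·σ₀²)/(σ₀²σ²) = 10.3036/(3.4225·0.0361); posterior variance σₙ² = σ₀²σ²/(σ² + n·σ₀²) = 3.4225·0.0361/10.3036 = 0.011991.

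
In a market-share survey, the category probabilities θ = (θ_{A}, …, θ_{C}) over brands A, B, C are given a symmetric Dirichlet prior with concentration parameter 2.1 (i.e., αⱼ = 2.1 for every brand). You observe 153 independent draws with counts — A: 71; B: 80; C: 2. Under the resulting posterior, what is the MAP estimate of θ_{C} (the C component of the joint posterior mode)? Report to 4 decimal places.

0.0198

The Dirichlet prior is conjugate to the Multinomial likelihood: each posterior αⱼ = prior αⱼ + observed count nⱼ.
Posterior concentration: (73.1, 82.1, 4.1), total = 159.3.
Joint mode component: (α_{C}−1)/(Σα−K) = 3.1/156.3 = 0.0198.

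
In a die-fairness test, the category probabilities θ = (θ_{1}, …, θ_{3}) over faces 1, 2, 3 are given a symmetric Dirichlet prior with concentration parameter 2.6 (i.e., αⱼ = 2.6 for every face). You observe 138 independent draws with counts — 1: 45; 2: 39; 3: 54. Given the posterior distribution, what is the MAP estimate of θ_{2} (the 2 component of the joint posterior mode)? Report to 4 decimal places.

The Dirichlet prior is conjugate to the Multinomial likelihood: each posterior αⱼ = prior αⱼ + observed count nⱼ.
Posterior concentration: (47.6, 41.6, 56.6), total = 145.8.
Joint mode component: (α_{2}−1)/(Σα−K) = 40.6/142.8 = 0.2843.

0.2843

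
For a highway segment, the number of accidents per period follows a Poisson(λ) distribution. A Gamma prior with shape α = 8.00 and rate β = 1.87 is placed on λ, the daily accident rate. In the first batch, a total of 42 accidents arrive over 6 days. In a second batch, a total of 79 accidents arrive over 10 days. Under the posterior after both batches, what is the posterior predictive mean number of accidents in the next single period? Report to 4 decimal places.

7.2188

With a Gamma(shape α, rate β) prior, the Poisson likelihood is conjugate: the posterior is Gamma(α + ΣXᵢ, β + n).
After batch 1: Gamma(α+S, β+n) = Gamma(8.00+42, 1.87+6) = Gamma(50.00, 7.87).
After batch 2: Gamma(α+S, β+n) = Gamma(50.00+79, 7.87+10) = Gamma(129.00, 17.87).
The predictive distribution for one future period is NegBinom with mean α/β = 7.2188.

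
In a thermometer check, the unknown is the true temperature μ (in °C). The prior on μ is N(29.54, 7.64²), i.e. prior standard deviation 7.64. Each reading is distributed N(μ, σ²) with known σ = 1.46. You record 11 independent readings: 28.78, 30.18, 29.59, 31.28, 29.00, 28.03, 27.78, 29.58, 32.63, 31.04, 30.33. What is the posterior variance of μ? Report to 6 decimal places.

For Normal data with known variance σ², a Normal(μ₀, σ₀²) prior on μ is conjugate. Posterior precision = 1/σ₀² + n/σ²; posterior mean is the precision-weighted average of μ₀ and x̄.
σ₀² = 7.64² = 58.3696, σ² = 1.46² = 2.1316; σ² + n·σ₀² = 2.1316 + 11·58.3696 = 644.1972.
Posterior precision = 1/σ₀² + n/σ² = 1/58.3696 + 11/2.1316 = (σ² + n·σ₀²)/(σ₀²σ²) = 644.1972/(58.3696·2.1316); posterior variance σₙ² = σ₀²σ²/(σ² + n·σ₀²) = 58.3696·2.1316/644.1972 = 0.193141.

0.193141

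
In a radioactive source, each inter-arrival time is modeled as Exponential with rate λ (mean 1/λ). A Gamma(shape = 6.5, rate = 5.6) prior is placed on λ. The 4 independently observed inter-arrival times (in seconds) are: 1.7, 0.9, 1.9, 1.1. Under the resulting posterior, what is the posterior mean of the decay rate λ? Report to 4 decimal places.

With a Gamma(shape α, rate β) prior on the exponential rate λ, the posterior after n observations with total T = Σxᵢ is Gamma(α+n, β+T).
Sum of observations T = 5.6 seconds; n = 4.
Posterior: Gamma(6.5+4, 5.6+5.6) = Gamma(10.5, 11.2).
Posterior mean of λ = α/β = 10.5/11.2 = 0.9375.

0.9375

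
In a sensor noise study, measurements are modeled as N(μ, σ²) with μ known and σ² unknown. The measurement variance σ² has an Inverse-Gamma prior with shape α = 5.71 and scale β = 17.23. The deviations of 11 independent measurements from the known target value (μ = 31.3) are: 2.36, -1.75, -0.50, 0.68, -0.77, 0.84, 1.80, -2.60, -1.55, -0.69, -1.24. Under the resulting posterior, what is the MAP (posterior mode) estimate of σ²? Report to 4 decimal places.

2.4373

With known mean μ and an Inverse-Gamma(α, β) prior on σ², the Normal likelihood is conjugate: posterior is Inv-Gamma(α + n/2, β + Σ(xᵢ−μ)²/2).
Σ(xᵢ−μ)² = (2.36)² + (-1.75)² + (-0.50)² + (0.68)² + (-0.77)² + (0.84)² + (1.80)² + (-2.60)² + (-1.55)² + (-0.69)² + (-1.24)² = 25.0592.
Posterior: Inv-Gamma(5.71 + 11/2, 17.23 + 25.0592/2) = Inv-Gamma(11.21, 29.75960).
Mode = β/(α+1) = 29.75960/12.21 = 2.4373.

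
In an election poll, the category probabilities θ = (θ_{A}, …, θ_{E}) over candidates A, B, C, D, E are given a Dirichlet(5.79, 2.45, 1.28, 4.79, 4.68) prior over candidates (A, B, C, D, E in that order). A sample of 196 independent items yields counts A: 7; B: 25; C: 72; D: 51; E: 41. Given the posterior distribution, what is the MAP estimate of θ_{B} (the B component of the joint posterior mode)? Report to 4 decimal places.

0.1260

The Dirichlet prior is conjugate to the Multinomial likelihood: each posterior αⱼ = prior αⱼ + observed count nⱼ.
Posterior concentration: (12.79, 27.45, 73.28, 55.79, 45.68), total = 214.99.
Joint mode component: (α_{B}−1)/(Σα−K) = 26.45/209.99 = 0.1260.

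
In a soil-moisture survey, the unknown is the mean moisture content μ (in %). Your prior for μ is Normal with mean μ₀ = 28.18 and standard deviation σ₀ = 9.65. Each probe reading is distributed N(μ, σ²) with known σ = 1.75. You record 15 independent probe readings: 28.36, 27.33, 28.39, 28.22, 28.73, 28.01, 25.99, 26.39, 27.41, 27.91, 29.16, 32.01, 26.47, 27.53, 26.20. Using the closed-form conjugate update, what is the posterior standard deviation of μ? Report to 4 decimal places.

0.4514

For Normal data with known variance σ², a Normal(μ₀, σ₀²) prior on μ is conjugate. Posterior precision = 1/σ₀² + n/σ²; posterior mean is the precision-weighted average of μ₀ and x̄.
σ₀² = 9.65² = 93.1225, σ² = 1.75² = 3.0625; σ² + n·σ₀² = 3.0625 + 15·93.1225 = 1399.9.
Posterior precision = 1/σ₀² + n/σ² = 1/93.1225 + 15/3.0625 = (σ² + n·σ₀²)/(σ₀²σ²) = 1399.9/(93.1225·3.0625); posterior variance σₙ² = σ₀²σ²/(σ² + n·σ₀²) = 93.1225·3.0625/1399.9 = 0.203720.
Posterior SD = √σₙ² = √(93.1225·3.0625/1399.9) = 0.4514.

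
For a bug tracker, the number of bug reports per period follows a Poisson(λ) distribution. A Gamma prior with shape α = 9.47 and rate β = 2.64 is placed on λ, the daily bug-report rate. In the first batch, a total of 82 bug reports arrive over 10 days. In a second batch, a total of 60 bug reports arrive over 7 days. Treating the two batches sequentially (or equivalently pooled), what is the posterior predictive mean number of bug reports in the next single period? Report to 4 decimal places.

With a Gamma(shape α, rate β) prior, the Poisson likelihood is conjugate: the posterior is Gamma(α + ΣXᵢ, β + n).
After batch 1: Gamma(α+S, β+n) = Gamma(9.47+82, 2.64+10) = Gamma(91.47, 12.64).
After batch 2: Gamma(α+S, β+n) = Gamma(91.47+60, 12.64+7) = Gamma(151.47, 19.64).
The predictive distribution for one future period is NegBinom with mean α/β = 7.7123.

7.7123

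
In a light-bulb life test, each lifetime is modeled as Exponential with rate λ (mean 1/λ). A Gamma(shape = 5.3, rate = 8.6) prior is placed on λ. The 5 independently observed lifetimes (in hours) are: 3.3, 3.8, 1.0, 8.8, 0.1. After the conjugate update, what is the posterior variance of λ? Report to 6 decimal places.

With a Gamma(shape α, rate β) prior on the exponential rate λ, the posterior after n observations with total T = Σxᵢ is Gamma(α+n, β+T).
Sum of observations T = 17.0 hours; n = 5.
Posterior: Gamma(5.3+5, 8.6+17.0) = Gamma(10.3, 25.6).
Var = α/β² = 0.015717.

0.015717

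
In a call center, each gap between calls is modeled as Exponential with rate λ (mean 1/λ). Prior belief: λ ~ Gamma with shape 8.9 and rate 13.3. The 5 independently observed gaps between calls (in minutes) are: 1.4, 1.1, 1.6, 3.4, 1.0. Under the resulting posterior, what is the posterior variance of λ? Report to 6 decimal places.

0.029248

With a Gamma(shape α, rate β) prior on the exponential rate λ, the posterior after n observations with total T = Σxᵢ is Gamma(α+n, β+T).
Sum of observations T = 8.5 minutes; n = 5.
Posterior: Gamma(8.9+5, 13.3+8.5) = Gamma(13.9, 21.8).
Var = α/β² = 0.029248.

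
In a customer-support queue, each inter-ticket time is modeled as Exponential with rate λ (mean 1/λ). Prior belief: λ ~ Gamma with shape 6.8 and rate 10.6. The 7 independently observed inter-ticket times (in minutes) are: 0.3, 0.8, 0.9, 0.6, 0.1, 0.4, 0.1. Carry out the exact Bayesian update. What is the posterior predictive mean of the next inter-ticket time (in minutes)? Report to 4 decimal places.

1.0781

With a Gamma(shape α, rate β) prior on the exponential rate λ, the posterior after n observations with total T = Σxᵢ is Gamma(α+n, β+T).
Sum of observations T = 3.2 minutes; n = 7.
Posterior: Gamma(6.8+7, 10.6+3.2) = Gamma(13.8, 13.8).
The predictive distribution for the next observation is Lomax; its mean is β/(α−1) = 13.8/12.8 = 1.0781.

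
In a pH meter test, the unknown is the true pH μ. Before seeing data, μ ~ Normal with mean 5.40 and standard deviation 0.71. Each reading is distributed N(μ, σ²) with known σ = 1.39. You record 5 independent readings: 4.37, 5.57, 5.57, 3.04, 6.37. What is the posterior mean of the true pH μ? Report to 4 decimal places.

5.1645

For Normal data with known variance σ², a Normal(μ₀, σ₀²) prior on μ is conjugate. Posterior precision = 1/σ₀² + n/σ²; posterior mean is the precision-weighted average of μ₀ and x̄.
Σxᵢ = 4.37 + 5.57 + 5.57 + 3.04 + 6.37 = 24.92, so n·x̄ = 24.92.
σ₀² = 0.71² = 0.5041, σ² = 1.39² = 1.9321; σ² + n·σ₀² = 1.9321 + 5·0.5041 = 4.4526.
Posterior mean = (μ₀/σ₀² + n·x̄/σ²)/(1/σ₀² + n/σ²) = (σ²·μ₀ + σ₀²·n·x̄)/(σ² + n·σ₀²) = (1.9321·5.40 + 0.5041·24.92)/4.4526 = 22.995512/4.4526 = 5.1645.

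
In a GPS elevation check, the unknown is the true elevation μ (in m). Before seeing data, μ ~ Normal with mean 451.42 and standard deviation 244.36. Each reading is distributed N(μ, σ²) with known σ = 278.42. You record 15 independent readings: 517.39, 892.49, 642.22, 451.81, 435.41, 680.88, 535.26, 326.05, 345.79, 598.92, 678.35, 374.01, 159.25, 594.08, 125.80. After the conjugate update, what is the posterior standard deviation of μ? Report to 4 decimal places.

For Normal data with known variance σ², a Normal(μ₀, σ₀²) prior on μ is conjugate. Posterior precision = 1/σ₀² + n/σ²; posterior mean is the precision-weighted average of μ₀ and x̄.
σ₀² = 244.36² = 59711.8096, σ² = 278.42² = 77517.6964; σ² + n·σ₀² = 77517.6964 + 15·59711.8096 = 973194.8404.
Posterior precision = 1/σ₀² + n/σ² = 1/59711.8096 + 15/77517.6964 = (σ² + n·σ₀²)/(σ₀²σ²) = 973194.8404/(59711.8096·77517.6964); posterior variance σₙ² = σ₀²σ²/(σ² + n·σ₀²) = 59711.8096·77517.6964/973194.8404 = 4756.212976.
Posterior SD = √σₙ² = √(59711.8096·77517.6964/973194.8404) = 68.9653.

68.9653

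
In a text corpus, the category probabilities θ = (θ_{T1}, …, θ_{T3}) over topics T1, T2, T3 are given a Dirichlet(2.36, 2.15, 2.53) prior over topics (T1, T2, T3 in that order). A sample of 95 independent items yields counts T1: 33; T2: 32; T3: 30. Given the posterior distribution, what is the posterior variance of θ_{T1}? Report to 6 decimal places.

The Dirichlet prior is conjugate to the Multinomial likelihood: each posterior αⱼ = prior αⱼ + observed count nⱼ.
Posterior concentration: (35.36, 34.15, 32.53), total = 102.04.
Var[θ_j] = α_j(Σα−α_j)/((Σα)²(Σα+1)) = 35.36·66.68/(102.04²·103.04) = 0.002198.

0.002198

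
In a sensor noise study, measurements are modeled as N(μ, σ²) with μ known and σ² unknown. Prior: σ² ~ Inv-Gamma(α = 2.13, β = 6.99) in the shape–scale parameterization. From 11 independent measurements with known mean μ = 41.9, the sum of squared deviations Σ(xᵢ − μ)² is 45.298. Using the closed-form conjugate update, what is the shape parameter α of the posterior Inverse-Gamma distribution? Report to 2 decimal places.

7.63

With known mean μ and an Inverse-Gamma(α, β) prior on σ², the Normal likelihood is conjugate: posterior is Inv-Gamma(α + n/2, β + Σ(xᵢ−μ)²/2).
Posterior: Inv-Gamma(2.13 + 11/2, 6.99 + 45.298/2) = Inv-Gamma(7.63, 29.6390).
Posterior α = 7.63.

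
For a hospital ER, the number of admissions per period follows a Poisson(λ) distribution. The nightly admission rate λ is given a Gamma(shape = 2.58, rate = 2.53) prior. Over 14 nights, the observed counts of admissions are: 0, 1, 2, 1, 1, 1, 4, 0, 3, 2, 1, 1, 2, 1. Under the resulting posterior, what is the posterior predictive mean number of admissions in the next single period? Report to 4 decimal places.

With a Gamma(shape α, rate β) prior, the Poisson likelihood is conjugate: the posterior is Gamma(α + ΣXᵢ, β + n).
Sum of counts S = 20 over n = 14 nights.
Posterior: Gamma(α+S, β+n) = Gamma(2.58+20, 2.53+14) = Gamma(22.58, 16.53).
The predictive distribution for one future period is NegBinom with mean α/β = 1.3660.

1.3660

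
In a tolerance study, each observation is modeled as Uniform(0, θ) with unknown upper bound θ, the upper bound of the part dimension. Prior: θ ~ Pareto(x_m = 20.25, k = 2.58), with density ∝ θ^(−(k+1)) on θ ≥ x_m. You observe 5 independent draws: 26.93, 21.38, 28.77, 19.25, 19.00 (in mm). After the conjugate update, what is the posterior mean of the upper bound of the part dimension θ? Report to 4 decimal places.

33.1423

A Pareto(scale x_m, shape k) prior on the upper bound θ of Uniform(0, θ) is conjugate: posterior is Pareto(max(x_m, max xᵢ), k + n).
Sample maximum = 28.77; prior scale x_m = 20.25 → posterior scale = max = 28.77.
Posterior shape = 2.58 + 5 = 7.58.
E[θ|data] = k·x_m/(k−1) = 7.58·28.77/6.58 = 33.1423.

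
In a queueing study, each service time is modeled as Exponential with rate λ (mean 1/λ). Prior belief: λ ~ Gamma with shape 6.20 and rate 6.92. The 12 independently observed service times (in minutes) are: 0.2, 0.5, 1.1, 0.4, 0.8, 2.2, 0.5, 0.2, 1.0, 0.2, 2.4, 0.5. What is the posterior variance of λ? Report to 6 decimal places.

0.063573

With a Gamma(shape α, rate β) prior on the exponential rate λ, the posterior after n observations with total T = Σxᵢ is Gamma(α+n, β+T).
Sum of observations T = 10.0 minutes; n = 12.
Posterior: Gamma(6.20+12, 6.92+10.0) = Gamma(18.20, 16.92).
Var = α/β² = 0.063573.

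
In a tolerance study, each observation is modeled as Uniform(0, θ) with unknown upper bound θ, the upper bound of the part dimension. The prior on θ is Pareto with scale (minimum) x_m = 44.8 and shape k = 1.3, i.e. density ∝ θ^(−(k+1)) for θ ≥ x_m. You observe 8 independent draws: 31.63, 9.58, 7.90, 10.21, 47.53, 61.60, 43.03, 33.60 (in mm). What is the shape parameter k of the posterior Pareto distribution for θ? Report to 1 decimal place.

A Pareto(scale x_m, shape k) prior on the upper bound θ of Uniform(0, θ) is conjugate: posterior is Pareto(max(x_m, max xᵢ), k + n).
Sample maximum = 61.60; prior scale x_m = 44.8 → posterior scale = max = 61.60.
Posterior shape = 1.3 + 8 = 9.3.
Posterior shape k = 9.3.

9.3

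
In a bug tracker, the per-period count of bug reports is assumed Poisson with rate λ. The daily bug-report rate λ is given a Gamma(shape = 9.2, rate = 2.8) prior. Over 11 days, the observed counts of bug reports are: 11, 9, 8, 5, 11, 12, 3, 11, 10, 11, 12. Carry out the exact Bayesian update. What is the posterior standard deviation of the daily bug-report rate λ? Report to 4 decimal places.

With a Gamma(shape α, rate β) prior, the Poisson likelihood is conjugate: the posterior is Gamma(α + ΣXᵢ, β + n).
Sum of counts S = 103 over n = 11 days.
Posterior: Gamma(α+S, β+n) = Gamma(9.2+103, 2.8+11) = Gamma(112.2, 13.8).
SD = √α/β = √112.2/13.8 = 0.7676.

0.7676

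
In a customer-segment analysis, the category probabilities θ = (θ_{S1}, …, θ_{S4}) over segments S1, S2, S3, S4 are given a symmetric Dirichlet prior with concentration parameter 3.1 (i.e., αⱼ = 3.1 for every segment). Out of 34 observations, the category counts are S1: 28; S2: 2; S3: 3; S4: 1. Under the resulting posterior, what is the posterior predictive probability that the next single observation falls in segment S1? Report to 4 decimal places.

0.6703

The Dirichlet prior is conjugate to the Multinomial likelihood: each posterior αⱼ = prior αⱼ + observed count nⱼ.
Posterior concentration: (31.1, 5.1, 6.1, 4.1), total = 46.4.
P(next = S1 | data) = α_{S1}/Σα = 0.6703.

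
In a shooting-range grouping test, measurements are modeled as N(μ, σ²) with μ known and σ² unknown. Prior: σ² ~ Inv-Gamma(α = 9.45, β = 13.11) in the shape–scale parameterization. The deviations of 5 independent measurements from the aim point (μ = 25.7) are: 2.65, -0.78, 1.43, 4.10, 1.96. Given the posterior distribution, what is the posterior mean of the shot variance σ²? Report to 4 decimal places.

2.5821

With known mean μ and an Inverse-Gamma(α, β) prior on σ², the Normal likelihood is conjugate: posterior is Inv-Gamma(α + n/2, β + Σ(xᵢ−μ)²/2).
Σ(xᵢ−μ)² = (2.65)² + (-0.78)² + (1.43)² + (4.10)² + (1.96)² = 30.3274.
Posterior: Inv-Gamma(9.45 + 5/2, 13.11 + 30.3274/2) = Inv-Gamma(11.95, 28.27370).
E[σ²|data] = β/(α−1) = 28.27370/10.95 = 2.5821.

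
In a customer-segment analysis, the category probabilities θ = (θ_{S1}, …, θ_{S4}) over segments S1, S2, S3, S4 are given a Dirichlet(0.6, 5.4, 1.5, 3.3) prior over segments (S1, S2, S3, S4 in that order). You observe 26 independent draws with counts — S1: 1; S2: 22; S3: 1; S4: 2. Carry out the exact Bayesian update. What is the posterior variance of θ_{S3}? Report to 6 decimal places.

0.001675

The Dirichlet prior is conjugate to the Multinomial likelihood: each posterior αⱼ = prior αⱼ + observed count nⱼ.
Posterior concentration: (1.6, 27.4, 2.5, 5.3), total = 36.8.
Var[θ_j] = α_j(Σα−α_j)/((Σα)²(Σα+1)) = 2.5·34.3/(36.8²·37.8) = 0.001675.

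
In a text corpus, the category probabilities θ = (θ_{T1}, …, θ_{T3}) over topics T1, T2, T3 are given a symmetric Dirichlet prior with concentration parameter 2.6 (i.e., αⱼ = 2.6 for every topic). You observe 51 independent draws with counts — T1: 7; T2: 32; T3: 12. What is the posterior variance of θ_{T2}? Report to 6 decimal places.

0.004050

The Dirichlet prior is conjugate to the Multinomial likelihood: each posterior αⱼ = prior αⱼ + observed count nⱼ.
Posterior concentration: (9.6, 34.6, 14.6), total = 58.8.
Var[θ_j] = α_j(Σα−α_j)/((Σα)²(Σα+1)) = 34.6·24.2/(58.8²·59.8) = 0.004050.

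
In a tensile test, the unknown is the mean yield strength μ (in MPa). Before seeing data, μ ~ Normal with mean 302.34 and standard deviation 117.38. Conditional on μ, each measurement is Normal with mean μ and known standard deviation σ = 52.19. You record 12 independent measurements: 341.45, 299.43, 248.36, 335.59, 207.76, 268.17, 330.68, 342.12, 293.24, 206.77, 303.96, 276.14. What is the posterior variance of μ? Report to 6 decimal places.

For Normal data with known variance σ², a Normal(μ₀, σ₀²) prior on μ is conjugate. Posterior precision = 1/σ₀² + n/σ²; posterior mean is the precision-weighted average of μ₀ and x̄.
σ₀² = 117.38² = 13778.0644, σ² = 52.19² = 2723.7961; σ² + n·σ₀² = 2723.7961 + 12·13778.0644 = 168060.5689.
Posterior precision = 1/σ₀² + n/σ² = 1/13778.0644 + 12/2723.7961 = (σ² + n·σ₀²)/(σ₀²σ²) = 168060.5689/(13778.0644·2723.7961); posterior variance σₙ² = σ₀²σ²/(σ² + n·σ₀²) = 13778.0644·2723.7961/168060.5689 = 223.304243.

223.304243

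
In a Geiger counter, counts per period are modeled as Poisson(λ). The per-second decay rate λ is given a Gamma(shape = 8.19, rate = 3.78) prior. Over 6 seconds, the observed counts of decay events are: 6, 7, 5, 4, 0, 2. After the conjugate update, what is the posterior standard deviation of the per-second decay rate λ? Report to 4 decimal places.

0.5801

With a Gamma(shape α, rate β) prior, the Poisson likelihood is conjugate: the posterior is Gamma(α + ΣXᵢ, β + n).
Sum of counts S = 24 over n = 6 seconds.
Posterior: Gamma(α+S, β+n) = Gamma(8.19+24, 3.78+6) = Gamma(32.19, 9.78).
SD = √α/β = √32.19/9.78 = 0.5801.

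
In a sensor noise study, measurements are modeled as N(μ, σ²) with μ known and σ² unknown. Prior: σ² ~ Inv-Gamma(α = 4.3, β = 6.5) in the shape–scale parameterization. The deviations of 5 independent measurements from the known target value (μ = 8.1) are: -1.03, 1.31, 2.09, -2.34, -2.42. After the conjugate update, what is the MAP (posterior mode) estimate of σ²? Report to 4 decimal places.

With known mean μ and an Inverse-Gamma(α, β) prior on σ², the Normal likelihood is conjugate: posterior is Inv-Gamma(α + n/2, β + Σ(xᵢ−μ)²/2).
Σ(xᵢ−μ)² = (-1.03)² + (1.31)² + (2.09)² + (-2.34)² + (-2.42)² = 18.4771.
Posterior: Inv-Gamma(4.3 + 5/2, 6.5 + 18.4771/2) = Inv-Gamma(6.80, 15.73855).
Mode = β/(α+1) = 15.73855/7.80 = 2.0178.

2.0178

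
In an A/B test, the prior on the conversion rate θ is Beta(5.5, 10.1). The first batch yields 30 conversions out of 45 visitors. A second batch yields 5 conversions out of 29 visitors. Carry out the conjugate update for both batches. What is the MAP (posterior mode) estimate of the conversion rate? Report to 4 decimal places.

The Beta prior is conjugate to a Binomial/Bernoulli likelihood; the update adds successes to α and failures to β.
After batch 1: Beta(5.5+30, 10.1+15) = Beta(35.5, 25.1).
After batch 2: Beta(35.5+5, 25.1+24) = Beta(40.5, 49.1).
Mode of Beta(a,b) for a,b>1 is (a−1)/(a+b−2) = 39.5/87.6 = 0.4509.

0.4509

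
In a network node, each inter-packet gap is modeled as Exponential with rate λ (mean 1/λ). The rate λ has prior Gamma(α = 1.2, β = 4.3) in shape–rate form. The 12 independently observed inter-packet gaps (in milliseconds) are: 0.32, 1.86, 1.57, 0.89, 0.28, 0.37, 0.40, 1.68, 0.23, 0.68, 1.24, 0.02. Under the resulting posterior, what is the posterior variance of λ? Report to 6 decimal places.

With a Gamma(shape α, rate β) prior on the exponential rate λ, the posterior after n observations with total T = Σxᵢ is Gamma(α+n, β+T).
Sum of observations T = 9.54 milliseconds; n = 12.
Posterior: Gamma(1.2+12, 4.3+9.54) = Gamma(13.2, 13.84).
Var = α/β² = 0.068913.

0.068913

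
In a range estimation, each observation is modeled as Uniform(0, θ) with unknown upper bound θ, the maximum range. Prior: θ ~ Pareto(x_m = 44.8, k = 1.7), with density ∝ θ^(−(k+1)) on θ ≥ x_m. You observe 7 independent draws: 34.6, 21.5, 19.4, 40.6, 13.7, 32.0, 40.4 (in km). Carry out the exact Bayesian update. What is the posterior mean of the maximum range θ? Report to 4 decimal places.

A Pareto(scale x_m, shape k) prior on the upper bound θ of Uniform(0, θ) is conjugate: posterior is Pareto(max(x_m, max xᵢ), k + n).
Sample maximum = 40.6; prior scale x_m = 44.8 → posterior scale = max = 44.8.
Posterior shape = 1.7 + 7 = 8.7.
E[θ|data] = k·x_m/(k−1) = 8.7·44.8/7.7 = 50.6182.

50.6182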